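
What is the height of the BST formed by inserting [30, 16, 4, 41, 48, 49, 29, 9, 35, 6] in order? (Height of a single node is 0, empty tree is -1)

Insertion order: [30, 16, 4, 41, 48, 49, 29, 9, 35, 6]
Tree (level-order array): [30, 16, 41, 4, 29, 35, 48, None, 9, None, None, None, None, None, 49, 6]
Compute height bottom-up (empty subtree = -1):
  height(6) = 1 + max(-1, -1) = 0
  height(9) = 1 + max(0, -1) = 1
  height(4) = 1 + max(-1, 1) = 2
  height(29) = 1 + max(-1, -1) = 0
  height(16) = 1 + max(2, 0) = 3
  height(35) = 1 + max(-1, -1) = 0
  height(49) = 1 + max(-1, -1) = 0
  height(48) = 1 + max(-1, 0) = 1
  height(41) = 1 + max(0, 1) = 2
  height(30) = 1 + max(3, 2) = 4
Height = 4


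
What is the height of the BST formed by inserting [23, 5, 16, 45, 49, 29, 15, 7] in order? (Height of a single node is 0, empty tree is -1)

Insertion order: [23, 5, 16, 45, 49, 29, 15, 7]
Tree (level-order array): [23, 5, 45, None, 16, 29, 49, 15, None, None, None, None, None, 7]
Compute height bottom-up (empty subtree = -1):
  height(7) = 1 + max(-1, -1) = 0
  height(15) = 1 + max(0, -1) = 1
  height(16) = 1 + max(1, -1) = 2
  height(5) = 1 + max(-1, 2) = 3
  height(29) = 1 + max(-1, -1) = 0
  height(49) = 1 + max(-1, -1) = 0
  height(45) = 1 + max(0, 0) = 1
  height(23) = 1 + max(3, 1) = 4
Height = 4


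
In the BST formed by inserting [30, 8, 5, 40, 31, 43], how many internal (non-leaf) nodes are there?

Tree built from: [30, 8, 5, 40, 31, 43]
Tree (level-order array): [30, 8, 40, 5, None, 31, 43]
Rule: An internal node has at least one child.
Per-node child counts:
  node 30: 2 child(ren)
  node 8: 1 child(ren)
  node 5: 0 child(ren)
  node 40: 2 child(ren)
  node 31: 0 child(ren)
  node 43: 0 child(ren)
Matching nodes: [30, 8, 40]
Count of internal (non-leaf) nodes: 3


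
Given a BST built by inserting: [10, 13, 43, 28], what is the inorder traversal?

Tree insertion order: [10, 13, 43, 28]
Tree (level-order array): [10, None, 13, None, 43, 28]
Inorder traversal: [10, 13, 28, 43]


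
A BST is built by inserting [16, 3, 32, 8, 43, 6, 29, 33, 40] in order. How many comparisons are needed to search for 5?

Search path for 5: 16 -> 3 -> 8 -> 6
Found: False
Comparisons: 4


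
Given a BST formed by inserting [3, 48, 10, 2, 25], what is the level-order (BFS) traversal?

Tree insertion order: [3, 48, 10, 2, 25]
Tree (level-order array): [3, 2, 48, None, None, 10, None, None, 25]
BFS from the root, enqueuing left then right child of each popped node:
  queue [3] -> pop 3, enqueue [2, 48], visited so far: [3]
  queue [2, 48] -> pop 2, enqueue [none], visited so far: [3, 2]
  queue [48] -> pop 48, enqueue [10], visited so far: [3, 2, 48]
  queue [10] -> pop 10, enqueue [25], visited so far: [3, 2, 48, 10]
  queue [25] -> pop 25, enqueue [none], visited so far: [3, 2, 48, 10, 25]
Result: [3, 2, 48, 10, 25]


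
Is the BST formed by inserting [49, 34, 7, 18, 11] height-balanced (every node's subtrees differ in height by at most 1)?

Tree (level-order array): [49, 34, None, 7, None, None, 18, 11]
Definition: a tree is height-balanced if, at every node, |h(left) - h(right)| <= 1 (empty subtree has height -1).
Bottom-up per-node check:
  node 11: h_left=-1, h_right=-1, diff=0 [OK], height=0
  node 18: h_left=0, h_right=-1, diff=1 [OK], height=1
  node 7: h_left=-1, h_right=1, diff=2 [FAIL (|-1-1|=2 > 1)], height=2
  node 34: h_left=2, h_right=-1, diff=3 [FAIL (|2--1|=3 > 1)], height=3
  node 49: h_left=3, h_right=-1, diff=4 [FAIL (|3--1|=4 > 1)], height=4
Node 7 violates the condition: |-1 - 1| = 2 > 1.
Result: Not balanced


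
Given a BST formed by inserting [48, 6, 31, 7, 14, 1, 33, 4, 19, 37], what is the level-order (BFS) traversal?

Tree insertion order: [48, 6, 31, 7, 14, 1, 33, 4, 19, 37]
Tree (level-order array): [48, 6, None, 1, 31, None, 4, 7, 33, None, None, None, 14, None, 37, None, 19]
BFS from the root, enqueuing left then right child of each popped node:
  queue [48] -> pop 48, enqueue [6], visited so far: [48]
  queue [6] -> pop 6, enqueue [1, 31], visited so far: [48, 6]
  queue [1, 31] -> pop 1, enqueue [4], visited so far: [48, 6, 1]
  queue [31, 4] -> pop 31, enqueue [7, 33], visited so far: [48, 6, 1, 31]
  queue [4, 7, 33] -> pop 4, enqueue [none], visited so far: [48, 6, 1, 31, 4]
  queue [7, 33] -> pop 7, enqueue [14], visited so far: [48, 6, 1, 31, 4, 7]
  queue [33, 14] -> pop 33, enqueue [37], visited so far: [48, 6, 1, 31, 4, 7, 33]
  queue [14, 37] -> pop 14, enqueue [19], visited so far: [48, 6, 1, 31, 4, 7, 33, 14]
  queue [37, 19] -> pop 37, enqueue [none], visited so far: [48, 6, 1, 31, 4, 7, 33, 14, 37]
  queue [19] -> pop 19, enqueue [none], visited so far: [48, 6, 1, 31, 4, 7, 33, 14, 37, 19]
Result: [48, 6, 1, 31, 4, 7, 33, 14, 37, 19]


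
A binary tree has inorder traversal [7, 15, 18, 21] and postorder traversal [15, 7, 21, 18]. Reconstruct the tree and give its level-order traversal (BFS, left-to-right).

Inorder:   [7, 15, 18, 21]
Postorder: [15, 7, 21, 18]
Algorithm: postorder visits root last, so walk postorder right-to-left;
each value is the root of the current inorder slice — split it at that
value, recurse on the right subtree first, then the left.
Recursive splits:
  root=18; inorder splits into left=[7, 15], right=[21]
  root=21; inorder splits into left=[], right=[]
  root=7; inorder splits into left=[], right=[15]
  root=15; inorder splits into left=[], right=[]
Reconstructed level-order: [18, 7, 21, 15]


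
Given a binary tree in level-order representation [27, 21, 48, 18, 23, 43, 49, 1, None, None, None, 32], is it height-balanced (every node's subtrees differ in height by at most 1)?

Tree (level-order array): [27, 21, 48, 18, 23, 43, 49, 1, None, None, None, 32]
Definition: a tree is height-balanced if, at every node, |h(left) - h(right)| <= 1 (empty subtree has height -1).
Bottom-up per-node check:
  node 1: h_left=-1, h_right=-1, diff=0 [OK], height=0
  node 18: h_left=0, h_right=-1, diff=1 [OK], height=1
  node 23: h_left=-1, h_right=-1, diff=0 [OK], height=0
  node 21: h_left=1, h_right=0, diff=1 [OK], height=2
  node 32: h_left=-1, h_right=-1, diff=0 [OK], height=0
  node 43: h_left=0, h_right=-1, diff=1 [OK], height=1
  node 49: h_left=-1, h_right=-1, diff=0 [OK], height=0
  node 48: h_left=1, h_right=0, diff=1 [OK], height=2
  node 27: h_left=2, h_right=2, diff=0 [OK], height=3
All nodes satisfy the balance condition.
Result: Balanced


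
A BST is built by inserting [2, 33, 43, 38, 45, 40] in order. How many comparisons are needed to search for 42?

Search path for 42: 2 -> 33 -> 43 -> 38 -> 40
Found: False
Comparisons: 5


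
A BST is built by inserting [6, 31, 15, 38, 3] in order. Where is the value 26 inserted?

Starting tree (level order): [6, 3, 31, None, None, 15, 38]
Insertion path: 6 -> 31 -> 15
Result: insert 26 as right child of 15
Final tree (level order): [6, 3, 31, None, None, 15, 38, None, 26]


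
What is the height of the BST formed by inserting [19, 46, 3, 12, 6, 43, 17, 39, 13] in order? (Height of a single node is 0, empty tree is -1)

Insertion order: [19, 46, 3, 12, 6, 43, 17, 39, 13]
Tree (level-order array): [19, 3, 46, None, 12, 43, None, 6, 17, 39, None, None, None, 13]
Compute height bottom-up (empty subtree = -1):
  height(6) = 1 + max(-1, -1) = 0
  height(13) = 1 + max(-1, -1) = 0
  height(17) = 1 + max(0, -1) = 1
  height(12) = 1 + max(0, 1) = 2
  height(3) = 1 + max(-1, 2) = 3
  height(39) = 1 + max(-1, -1) = 0
  height(43) = 1 + max(0, -1) = 1
  height(46) = 1 + max(1, -1) = 2
  height(19) = 1 + max(3, 2) = 4
Height = 4


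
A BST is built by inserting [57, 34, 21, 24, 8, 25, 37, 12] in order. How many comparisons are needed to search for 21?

Search path for 21: 57 -> 34 -> 21
Found: True
Comparisons: 3


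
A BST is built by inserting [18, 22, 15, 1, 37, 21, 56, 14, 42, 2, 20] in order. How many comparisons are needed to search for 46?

Search path for 46: 18 -> 22 -> 37 -> 56 -> 42
Found: False
Comparisons: 5


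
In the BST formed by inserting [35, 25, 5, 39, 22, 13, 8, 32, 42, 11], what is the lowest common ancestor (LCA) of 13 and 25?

Tree insertion order: [35, 25, 5, 39, 22, 13, 8, 32, 42, 11]
Tree (level-order array): [35, 25, 39, 5, 32, None, 42, None, 22, None, None, None, None, 13, None, 8, None, None, 11]
In a BST, the LCA of p=13, q=25 is the first node v on the
root-to-leaf path with p <= v <= q (go left if both < v, right if both > v).
Walk from root:
  at 35: both 13 and 25 < 35, go left
  at 25: 13 <= 25 <= 25, this is the LCA
LCA = 25


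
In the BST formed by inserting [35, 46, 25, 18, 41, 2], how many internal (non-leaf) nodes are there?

Tree built from: [35, 46, 25, 18, 41, 2]
Tree (level-order array): [35, 25, 46, 18, None, 41, None, 2]
Rule: An internal node has at least one child.
Per-node child counts:
  node 35: 2 child(ren)
  node 25: 1 child(ren)
  node 18: 1 child(ren)
  node 2: 0 child(ren)
  node 46: 1 child(ren)
  node 41: 0 child(ren)
Matching nodes: [35, 25, 18, 46]
Count of internal (non-leaf) nodes: 4


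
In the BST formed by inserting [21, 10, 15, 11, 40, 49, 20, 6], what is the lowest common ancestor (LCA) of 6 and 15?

Tree insertion order: [21, 10, 15, 11, 40, 49, 20, 6]
Tree (level-order array): [21, 10, 40, 6, 15, None, 49, None, None, 11, 20]
In a BST, the LCA of p=6, q=15 is the first node v on the
root-to-leaf path with p <= v <= q (go left if both < v, right if both > v).
Walk from root:
  at 21: both 6 and 15 < 21, go left
  at 10: 6 <= 10 <= 15, this is the LCA
LCA = 10


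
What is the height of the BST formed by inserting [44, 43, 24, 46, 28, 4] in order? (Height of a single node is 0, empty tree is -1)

Insertion order: [44, 43, 24, 46, 28, 4]
Tree (level-order array): [44, 43, 46, 24, None, None, None, 4, 28]
Compute height bottom-up (empty subtree = -1):
  height(4) = 1 + max(-1, -1) = 0
  height(28) = 1 + max(-1, -1) = 0
  height(24) = 1 + max(0, 0) = 1
  height(43) = 1 + max(1, -1) = 2
  height(46) = 1 + max(-1, -1) = 0
  height(44) = 1 + max(2, 0) = 3
Height = 3


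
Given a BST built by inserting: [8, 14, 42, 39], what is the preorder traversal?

Tree insertion order: [8, 14, 42, 39]
Tree (level-order array): [8, None, 14, None, 42, 39]
Preorder traversal: [8, 14, 42, 39]


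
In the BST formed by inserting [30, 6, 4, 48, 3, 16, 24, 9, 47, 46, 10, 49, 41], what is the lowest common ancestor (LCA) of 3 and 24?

Tree insertion order: [30, 6, 4, 48, 3, 16, 24, 9, 47, 46, 10, 49, 41]
Tree (level-order array): [30, 6, 48, 4, 16, 47, 49, 3, None, 9, 24, 46, None, None, None, None, None, None, 10, None, None, 41]
In a BST, the LCA of p=3, q=24 is the first node v on the
root-to-leaf path with p <= v <= q (go left if both < v, right if both > v).
Walk from root:
  at 30: both 3 and 24 < 30, go left
  at 6: 3 <= 6 <= 24, this is the LCA
LCA = 6


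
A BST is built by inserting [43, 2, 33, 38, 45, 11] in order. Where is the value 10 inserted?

Starting tree (level order): [43, 2, 45, None, 33, None, None, 11, 38]
Insertion path: 43 -> 2 -> 33 -> 11
Result: insert 10 as left child of 11
Final tree (level order): [43, 2, 45, None, 33, None, None, 11, 38, 10]


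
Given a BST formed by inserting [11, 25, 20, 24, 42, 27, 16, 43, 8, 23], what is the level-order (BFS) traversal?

Tree insertion order: [11, 25, 20, 24, 42, 27, 16, 43, 8, 23]
Tree (level-order array): [11, 8, 25, None, None, 20, 42, 16, 24, 27, 43, None, None, 23]
BFS from the root, enqueuing left then right child of each popped node:
  queue [11] -> pop 11, enqueue [8, 25], visited so far: [11]
  queue [8, 25] -> pop 8, enqueue [none], visited so far: [11, 8]
  queue [25] -> pop 25, enqueue [20, 42], visited so far: [11, 8, 25]
  queue [20, 42] -> pop 20, enqueue [16, 24], visited so far: [11, 8, 25, 20]
  queue [42, 16, 24] -> pop 42, enqueue [27, 43], visited so far: [11, 8, 25, 20, 42]
  queue [16, 24, 27, 43] -> pop 16, enqueue [none], visited so far: [11, 8, 25, 20, 42, 16]
  queue [24, 27, 43] -> pop 24, enqueue [23], visited so far: [11, 8, 25, 20, 42, 16, 24]
  queue [27, 43, 23] -> pop 27, enqueue [none], visited so far: [11, 8, 25, 20, 42, 16, 24, 27]
  queue [43, 23] -> pop 43, enqueue [none], visited so far: [11, 8, 25, 20, 42, 16, 24, 27, 43]
  queue [23] -> pop 23, enqueue [none], visited so far: [11, 8, 25, 20, 42, 16, 24, 27, 43, 23]
Result: [11, 8, 25, 20, 42, 16, 24, 27, 43, 23]


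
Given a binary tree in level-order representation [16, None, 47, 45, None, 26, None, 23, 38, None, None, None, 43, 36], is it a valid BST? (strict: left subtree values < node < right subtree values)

Level-order array: [16, None, 47, 45, None, 26, None, 23, 38, None, None, None, 43, 36]
Validate using subtree bounds (lo, hi): at each node, require lo < value < hi,
then recurse left with hi=value and right with lo=value.
Preorder trace (stopping at first violation):
  at node 16 with bounds (-inf, +inf): OK
  at node 47 with bounds (16, +inf): OK
  at node 45 with bounds (16, 47): OK
  at node 26 with bounds (16, 45): OK
  at node 23 with bounds (16, 26): OK
  at node 38 with bounds (26, 45): OK
  at node 43 with bounds (38, 45): OK
  at node 36 with bounds (38, 43): VIOLATION
Node 36 violates its bound: not (38 < 36 < 43).
Result: Not a valid BST


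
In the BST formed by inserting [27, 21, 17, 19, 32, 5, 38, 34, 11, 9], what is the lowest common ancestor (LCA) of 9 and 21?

Tree insertion order: [27, 21, 17, 19, 32, 5, 38, 34, 11, 9]
Tree (level-order array): [27, 21, 32, 17, None, None, 38, 5, 19, 34, None, None, 11, None, None, None, None, 9]
In a BST, the LCA of p=9, q=21 is the first node v on the
root-to-leaf path with p <= v <= q (go left if both < v, right if both > v).
Walk from root:
  at 27: both 9 and 21 < 27, go left
  at 21: 9 <= 21 <= 21, this is the LCA
LCA = 21


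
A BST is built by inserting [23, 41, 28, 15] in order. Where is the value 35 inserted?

Starting tree (level order): [23, 15, 41, None, None, 28]
Insertion path: 23 -> 41 -> 28
Result: insert 35 as right child of 28
Final tree (level order): [23, 15, 41, None, None, 28, None, None, 35]


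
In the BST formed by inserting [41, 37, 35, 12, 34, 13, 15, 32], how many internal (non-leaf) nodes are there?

Tree built from: [41, 37, 35, 12, 34, 13, 15, 32]
Tree (level-order array): [41, 37, None, 35, None, 12, None, None, 34, 13, None, None, 15, None, 32]
Rule: An internal node has at least one child.
Per-node child counts:
  node 41: 1 child(ren)
  node 37: 1 child(ren)
  node 35: 1 child(ren)
  node 12: 1 child(ren)
  node 34: 1 child(ren)
  node 13: 1 child(ren)
  node 15: 1 child(ren)
  node 32: 0 child(ren)
Matching nodes: [41, 37, 35, 12, 34, 13, 15]
Count of internal (non-leaf) nodes: 7


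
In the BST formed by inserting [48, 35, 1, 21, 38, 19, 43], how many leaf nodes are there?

Tree built from: [48, 35, 1, 21, 38, 19, 43]
Tree (level-order array): [48, 35, None, 1, 38, None, 21, None, 43, 19]
Rule: A leaf has 0 children.
Per-node child counts:
  node 48: 1 child(ren)
  node 35: 2 child(ren)
  node 1: 1 child(ren)
  node 21: 1 child(ren)
  node 19: 0 child(ren)
  node 38: 1 child(ren)
  node 43: 0 child(ren)
Matching nodes: [19, 43]
Count of leaf nodes: 2


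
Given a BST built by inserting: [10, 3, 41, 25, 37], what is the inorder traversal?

Tree insertion order: [10, 3, 41, 25, 37]
Tree (level-order array): [10, 3, 41, None, None, 25, None, None, 37]
Inorder traversal: [3, 10, 25, 37, 41]


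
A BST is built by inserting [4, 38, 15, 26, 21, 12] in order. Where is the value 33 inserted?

Starting tree (level order): [4, None, 38, 15, None, 12, 26, None, None, 21]
Insertion path: 4 -> 38 -> 15 -> 26
Result: insert 33 as right child of 26
Final tree (level order): [4, None, 38, 15, None, 12, 26, None, None, 21, 33]


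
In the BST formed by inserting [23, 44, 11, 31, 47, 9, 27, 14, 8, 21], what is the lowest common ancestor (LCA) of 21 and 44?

Tree insertion order: [23, 44, 11, 31, 47, 9, 27, 14, 8, 21]
Tree (level-order array): [23, 11, 44, 9, 14, 31, 47, 8, None, None, 21, 27]
In a BST, the LCA of p=21, q=44 is the first node v on the
root-to-leaf path with p <= v <= q (go left if both < v, right if both > v).
Walk from root:
  at 23: 21 <= 23 <= 44, this is the LCA
LCA = 23


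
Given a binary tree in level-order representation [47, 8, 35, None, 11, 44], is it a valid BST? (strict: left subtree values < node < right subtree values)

Level-order array: [47, 8, 35, None, 11, 44]
Validate using subtree bounds (lo, hi): at each node, require lo < value < hi,
then recurse left with hi=value and right with lo=value.
Preorder trace (stopping at first violation):
  at node 47 with bounds (-inf, +inf): OK
  at node 8 with bounds (-inf, 47): OK
  at node 11 with bounds (8, 47): OK
  at node 35 with bounds (47, +inf): VIOLATION
Node 35 violates its bound: not (47 < 35 < +inf).
Result: Not a valid BST


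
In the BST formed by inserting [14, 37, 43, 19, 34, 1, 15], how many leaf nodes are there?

Tree built from: [14, 37, 43, 19, 34, 1, 15]
Tree (level-order array): [14, 1, 37, None, None, 19, 43, 15, 34]
Rule: A leaf has 0 children.
Per-node child counts:
  node 14: 2 child(ren)
  node 1: 0 child(ren)
  node 37: 2 child(ren)
  node 19: 2 child(ren)
  node 15: 0 child(ren)
  node 34: 0 child(ren)
  node 43: 0 child(ren)
Matching nodes: [1, 15, 34, 43]
Count of leaf nodes: 4


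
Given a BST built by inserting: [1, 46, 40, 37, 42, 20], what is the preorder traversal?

Tree insertion order: [1, 46, 40, 37, 42, 20]
Tree (level-order array): [1, None, 46, 40, None, 37, 42, 20]
Preorder traversal: [1, 46, 40, 37, 20, 42]


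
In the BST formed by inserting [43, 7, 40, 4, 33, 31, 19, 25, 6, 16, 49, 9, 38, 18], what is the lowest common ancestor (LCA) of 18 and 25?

Tree insertion order: [43, 7, 40, 4, 33, 31, 19, 25, 6, 16, 49, 9, 38, 18]
Tree (level-order array): [43, 7, 49, 4, 40, None, None, None, 6, 33, None, None, None, 31, 38, 19, None, None, None, 16, 25, 9, 18]
In a BST, the LCA of p=18, q=25 is the first node v on the
root-to-leaf path with p <= v <= q (go left if both < v, right if both > v).
Walk from root:
  at 43: both 18 and 25 < 43, go left
  at 7: both 18 and 25 > 7, go right
  at 40: both 18 and 25 < 40, go left
  at 33: both 18 and 25 < 33, go left
  at 31: both 18 and 25 < 31, go left
  at 19: 18 <= 19 <= 25, this is the LCA
LCA = 19


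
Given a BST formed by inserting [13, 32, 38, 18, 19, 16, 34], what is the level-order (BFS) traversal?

Tree insertion order: [13, 32, 38, 18, 19, 16, 34]
Tree (level-order array): [13, None, 32, 18, 38, 16, 19, 34]
BFS from the root, enqueuing left then right child of each popped node:
  queue [13] -> pop 13, enqueue [32], visited so far: [13]
  queue [32] -> pop 32, enqueue [18, 38], visited so far: [13, 32]
  queue [18, 38] -> pop 18, enqueue [16, 19], visited so far: [13, 32, 18]
  queue [38, 16, 19] -> pop 38, enqueue [34], visited so far: [13, 32, 18, 38]
  queue [16, 19, 34] -> pop 16, enqueue [none], visited so far: [13, 32, 18, 38, 16]
  queue [19, 34] -> pop 19, enqueue [none], visited so far: [13, 32, 18, 38, 16, 19]
  queue [34] -> pop 34, enqueue [none], visited so far: [13, 32, 18, 38, 16, 19, 34]
Result: [13, 32, 18, 38, 16, 19, 34]


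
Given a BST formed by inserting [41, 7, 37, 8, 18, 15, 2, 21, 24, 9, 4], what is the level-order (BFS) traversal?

Tree insertion order: [41, 7, 37, 8, 18, 15, 2, 21, 24, 9, 4]
Tree (level-order array): [41, 7, None, 2, 37, None, 4, 8, None, None, None, None, 18, 15, 21, 9, None, None, 24]
BFS from the root, enqueuing left then right child of each popped node:
  queue [41] -> pop 41, enqueue [7], visited so far: [41]
  queue [7] -> pop 7, enqueue [2, 37], visited so far: [41, 7]
  queue [2, 37] -> pop 2, enqueue [4], visited so far: [41, 7, 2]
  queue [37, 4] -> pop 37, enqueue [8], visited so far: [41, 7, 2, 37]
  queue [4, 8] -> pop 4, enqueue [none], visited so far: [41, 7, 2, 37, 4]
  queue [8] -> pop 8, enqueue [18], visited so far: [41, 7, 2, 37, 4, 8]
  queue [18] -> pop 18, enqueue [15, 21], visited so far: [41, 7, 2, 37, 4, 8, 18]
  queue [15, 21] -> pop 15, enqueue [9], visited so far: [41, 7, 2, 37, 4, 8, 18, 15]
  queue [21, 9] -> pop 21, enqueue [24], visited so far: [41, 7, 2, 37, 4, 8, 18, 15, 21]
  queue [9, 24] -> pop 9, enqueue [none], visited so far: [41, 7, 2, 37, 4, 8, 18, 15, 21, 9]
  queue [24] -> pop 24, enqueue [none], visited so far: [41, 7, 2, 37, 4, 8, 18, 15, 21, 9, 24]
Result: [41, 7, 2, 37, 4, 8, 18, 15, 21, 9, 24]


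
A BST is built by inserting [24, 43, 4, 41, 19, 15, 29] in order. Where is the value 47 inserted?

Starting tree (level order): [24, 4, 43, None, 19, 41, None, 15, None, 29]
Insertion path: 24 -> 43
Result: insert 47 as right child of 43
Final tree (level order): [24, 4, 43, None, 19, 41, 47, 15, None, 29]


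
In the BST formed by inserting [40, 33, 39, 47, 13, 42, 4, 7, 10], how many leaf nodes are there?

Tree built from: [40, 33, 39, 47, 13, 42, 4, 7, 10]
Tree (level-order array): [40, 33, 47, 13, 39, 42, None, 4, None, None, None, None, None, None, 7, None, 10]
Rule: A leaf has 0 children.
Per-node child counts:
  node 40: 2 child(ren)
  node 33: 2 child(ren)
  node 13: 1 child(ren)
  node 4: 1 child(ren)
  node 7: 1 child(ren)
  node 10: 0 child(ren)
  node 39: 0 child(ren)
  node 47: 1 child(ren)
  node 42: 0 child(ren)
Matching nodes: [10, 39, 42]
Count of leaf nodes: 3


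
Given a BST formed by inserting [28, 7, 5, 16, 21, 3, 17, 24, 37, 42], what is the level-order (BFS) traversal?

Tree insertion order: [28, 7, 5, 16, 21, 3, 17, 24, 37, 42]
Tree (level-order array): [28, 7, 37, 5, 16, None, 42, 3, None, None, 21, None, None, None, None, 17, 24]
BFS from the root, enqueuing left then right child of each popped node:
  queue [28] -> pop 28, enqueue [7, 37], visited so far: [28]
  queue [7, 37] -> pop 7, enqueue [5, 16], visited so far: [28, 7]
  queue [37, 5, 16] -> pop 37, enqueue [42], visited so far: [28, 7, 37]
  queue [5, 16, 42] -> pop 5, enqueue [3], visited so far: [28, 7, 37, 5]
  queue [16, 42, 3] -> pop 16, enqueue [21], visited so far: [28, 7, 37, 5, 16]
  queue [42, 3, 21] -> pop 42, enqueue [none], visited so far: [28, 7, 37, 5, 16, 42]
  queue [3, 21] -> pop 3, enqueue [none], visited so far: [28, 7, 37, 5, 16, 42, 3]
  queue [21] -> pop 21, enqueue [17, 24], visited so far: [28, 7, 37, 5, 16, 42, 3, 21]
  queue [17, 24] -> pop 17, enqueue [none], visited so far: [28, 7, 37, 5, 16, 42, 3, 21, 17]
  queue [24] -> pop 24, enqueue [none], visited so far: [28, 7, 37, 5, 16, 42, 3, 21, 17, 24]
Result: [28, 7, 37, 5, 16, 42, 3, 21, 17, 24]


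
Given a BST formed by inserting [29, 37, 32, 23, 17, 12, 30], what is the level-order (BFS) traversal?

Tree insertion order: [29, 37, 32, 23, 17, 12, 30]
Tree (level-order array): [29, 23, 37, 17, None, 32, None, 12, None, 30]
BFS from the root, enqueuing left then right child of each popped node:
  queue [29] -> pop 29, enqueue [23, 37], visited so far: [29]
  queue [23, 37] -> pop 23, enqueue [17], visited so far: [29, 23]
  queue [37, 17] -> pop 37, enqueue [32], visited so far: [29, 23, 37]
  queue [17, 32] -> pop 17, enqueue [12], visited so far: [29, 23, 37, 17]
  queue [32, 12] -> pop 32, enqueue [30], visited so far: [29, 23, 37, 17, 32]
  queue [12, 30] -> pop 12, enqueue [none], visited so far: [29, 23, 37, 17, 32, 12]
  queue [30] -> pop 30, enqueue [none], visited so far: [29, 23, 37, 17, 32, 12, 30]
Result: [29, 23, 37, 17, 32, 12, 30]


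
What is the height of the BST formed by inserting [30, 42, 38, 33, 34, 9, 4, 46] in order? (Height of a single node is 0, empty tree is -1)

Insertion order: [30, 42, 38, 33, 34, 9, 4, 46]
Tree (level-order array): [30, 9, 42, 4, None, 38, 46, None, None, 33, None, None, None, None, 34]
Compute height bottom-up (empty subtree = -1):
  height(4) = 1 + max(-1, -1) = 0
  height(9) = 1 + max(0, -1) = 1
  height(34) = 1 + max(-1, -1) = 0
  height(33) = 1 + max(-1, 0) = 1
  height(38) = 1 + max(1, -1) = 2
  height(46) = 1 + max(-1, -1) = 0
  height(42) = 1 + max(2, 0) = 3
  height(30) = 1 + max(1, 3) = 4
Height = 4


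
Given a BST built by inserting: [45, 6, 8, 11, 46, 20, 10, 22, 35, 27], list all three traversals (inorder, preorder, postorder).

Tree insertion order: [45, 6, 8, 11, 46, 20, 10, 22, 35, 27]
Tree (level-order array): [45, 6, 46, None, 8, None, None, None, 11, 10, 20, None, None, None, 22, None, 35, 27]
Inorder (L, root, R): [6, 8, 10, 11, 20, 22, 27, 35, 45, 46]
Preorder (root, L, R): [45, 6, 8, 11, 10, 20, 22, 35, 27, 46]
Postorder (L, R, root): [10, 27, 35, 22, 20, 11, 8, 6, 46, 45]


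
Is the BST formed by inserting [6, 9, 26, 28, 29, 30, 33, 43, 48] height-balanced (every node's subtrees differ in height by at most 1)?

Tree (level-order array): [6, None, 9, None, 26, None, 28, None, 29, None, 30, None, 33, None, 43, None, 48]
Definition: a tree is height-balanced if, at every node, |h(left) - h(right)| <= 1 (empty subtree has height -1).
Bottom-up per-node check:
  node 48: h_left=-1, h_right=-1, diff=0 [OK], height=0
  node 43: h_left=-1, h_right=0, diff=1 [OK], height=1
  node 33: h_left=-1, h_right=1, diff=2 [FAIL (|-1-1|=2 > 1)], height=2
  node 30: h_left=-1, h_right=2, diff=3 [FAIL (|-1-2|=3 > 1)], height=3
  node 29: h_left=-1, h_right=3, diff=4 [FAIL (|-1-3|=4 > 1)], height=4
  node 28: h_left=-1, h_right=4, diff=5 [FAIL (|-1-4|=5 > 1)], height=5
  node 26: h_left=-1, h_right=5, diff=6 [FAIL (|-1-5|=6 > 1)], height=6
  node 9: h_left=-1, h_right=6, diff=7 [FAIL (|-1-6|=7 > 1)], height=7
  node 6: h_left=-1, h_right=7, diff=8 [FAIL (|-1-7|=8 > 1)], height=8
Node 33 violates the condition: |-1 - 1| = 2 > 1.
Result: Not balanced


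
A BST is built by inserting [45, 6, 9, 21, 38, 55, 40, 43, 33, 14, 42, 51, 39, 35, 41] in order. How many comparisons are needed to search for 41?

Search path for 41: 45 -> 6 -> 9 -> 21 -> 38 -> 40 -> 43 -> 42 -> 41
Found: True
Comparisons: 9


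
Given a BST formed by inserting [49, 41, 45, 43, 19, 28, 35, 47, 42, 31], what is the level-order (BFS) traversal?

Tree insertion order: [49, 41, 45, 43, 19, 28, 35, 47, 42, 31]
Tree (level-order array): [49, 41, None, 19, 45, None, 28, 43, 47, None, 35, 42, None, None, None, 31]
BFS from the root, enqueuing left then right child of each popped node:
  queue [49] -> pop 49, enqueue [41], visited so far: [49]
  queue [41] -> pop 41, enqueue [19, 45], visited so far: [49, 41]
  queue [19, 45] -> pop 19, enqueue [28], visited so far: [49, 41, 19]
  queue [45, 28] -> pop 45, enqueue [43, 47], visited so far: [49, 41, 19, 45]
  queue [28, 43, 47] -> pop 28, enqueue [35], visited so far: [49, 41, 19, 45, 28]
  queue [43, 47, 35] -> pop 43, enqueue [42], visited so far: [49, 41, 19, 45, 28, 43]
  queue [47, 35, 42] -> pop 47, enqueue [none], visited so far: [49, 41, 19, 45, 28, 43, 47]
  queue [35, 42] -> pop 35, enqueue [31], visited so far: [49, 41, 19, 45, 28, 43, 47, 35]
  queue [42, 31] -> pop 42, enqueue [none], visited so far: [49, 41, 19, 45, 28, 43, 47, 35, 42]
  queue [31] -> pop 31, enqueue [none], visited so far: [49, 41, 19, 45, 28, 43, 47, 35, 42, 31]
Result: [49, 41, 19, 45, 28, 43, 47, 35, 42, 31]


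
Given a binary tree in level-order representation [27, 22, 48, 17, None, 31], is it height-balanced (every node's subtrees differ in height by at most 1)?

Tree (level-order array): [27, 22, 48, 17, None, 31]
Definition: a tree is height-balanced if, at every node, |h(left) - h(right)| <= 1 (empty subtree has height -1).
Bottom-up per-node check:
  node 17: h_left=-1, h_right=-1, diff=0 [OK], height=0
  node 22: h_left=0, h_right=-1, diff=1 [OK], height=1
  node 31: h_left=-1, h_right=-1, diff=0 [OK], height=0
  node 48: h_left=0, h_right=-1, diff=1 [OK], height=1
  node 27: h_left=1, h_right=1, diff=0 [OK], height=2
All nodes satisfy the balance condition.
Result: Balanced


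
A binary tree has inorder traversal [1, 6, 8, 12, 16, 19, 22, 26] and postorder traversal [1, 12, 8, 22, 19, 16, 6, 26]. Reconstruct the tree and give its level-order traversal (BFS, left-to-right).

Inorder:   [1, 6, 8, 12, 16, 19, 22, 26]
Postorder: [1, 12, 8, 22, 19, 16, 6, 26]
Algorithm: postorder visits root last, so walk postorder right-to-left;
each value is the root of the current inorder slice — split it at that
value, recurse on the right subtree first, then the left.
Recursive splits:
  root=26; inorder splits into left=[1, 6, 8, 12, 16, 19, 22], right=[]
  root=6; inorder splits into left=[1], right=[8, 12, 16, 19, 22]
  root=16; inorder splits into left=[8, 12], right=[19, 22]
  root=19; inorder splits into left=[], right=[22]
  root=22; inorder splits into left=[], right=[]
  root=8; inorder splits into left=[], right=[12]
  root=12; inorder splits into left=[], right=[]
  root=1; inorder splits into left=[], right=[]
Reconstructed level-order: [26, 6, 1, 16, 8, 19, 12, 22]


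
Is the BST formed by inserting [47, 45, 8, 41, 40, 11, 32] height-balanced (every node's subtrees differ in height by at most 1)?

Tree (level-order array): [47, 45, None, 8, None, None, 41, 40, None, 11, None, None, 32]
Definition: a tree is height-balanced if, at every node, |h(left) - h(right)| <= 1 (empty subtree has height -1).
Bottom-up per-node check:
  node 32: h_left=-1, h_right=-1, diff=0 [OK], height=0
  node 11: h_left=-1, h_right=0, diff=1 [OK], height=1
  node 40: h_left=1, h_right=-1, diff=2 [FAIL (|1--1|=2 > 1)], height=2
  node 41: h_left=2, h_right=-1, diff=3 [FAIL (|2--1|=3 > 1)], height=3
  node 8: h_left=-1, h_right=3, diff=4 [FAIL (|-1-3|=4 > 1)], height=4
  node 45: h_left=4, h_right=-1, diff=5 [FAIL (|4--1|=5 > 1)], height=5
  node 47: h_left=5, h_right=-1, diff=6 [FAIL (|5--1|=6 > 1)], height=6
Node 40 violates the condition: |1 - -1| = 2 > 1.
Result: Not balanced


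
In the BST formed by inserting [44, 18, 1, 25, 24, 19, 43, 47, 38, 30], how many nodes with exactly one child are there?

Tree built from: [44, 18, 1, 25, 24, 19, 43, 47, 38, 30]
Tree (level-order array): [44, 18, 47, 1, 25, None, None, None, None, 24, 43, 19, None, 38, None, None, None, 30]
Rule: These are nodes with exactly 1 non-null child.
Per-node child counts:
  node 44: 2 child(ren)
  node 18: 2 child(ren)
  node 1: 0 child(ren)
  node 25: 2 child(ren)
  node 24: 1 child(ren)
  node 19: 0 child(ren)
  node 43: 1 child(ren)
  node 38: 1 child(ren)
  node 30: 0 child(ren)
  node 47: 0 child(ren)
Matching nodes: [24, 43, 38]
Count of nodes with exactly one child: 3


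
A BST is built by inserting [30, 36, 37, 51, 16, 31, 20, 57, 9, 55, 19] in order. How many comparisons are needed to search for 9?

Search path for 9: 30 -> 16 -> 9
Found: True
Comparisons: 3


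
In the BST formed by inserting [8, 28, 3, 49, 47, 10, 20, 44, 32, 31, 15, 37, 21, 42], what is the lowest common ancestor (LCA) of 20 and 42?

Tree insertion order: [8, 28, 3, 49, 47, 10, 20, 44, 32, 31, 15, 37, 21, 42]
Tree (level-order array): [8, 3, 28, None, None, 10, 49, None, 20, 47, None, 15, 21, 44, None, None, None, None, None, 32, None, 31, 37, None, None, None, 42]
In a BST, the LCA of p=20, q=42 is the first node v on the
root-to-leaf path with p <= v <= q (go left if both < v, right if both > v).
Walk from root:
  at 8: both 20 and 42 > 8, go right
  at 28: 20 <= 28 <= 42, this is the LCA
LCA = 28


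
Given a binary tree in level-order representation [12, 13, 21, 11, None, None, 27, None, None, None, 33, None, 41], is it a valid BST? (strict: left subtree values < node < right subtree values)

Level-order array: [12, 13, 21, 11, None, None, 27, None, None, None, 33, None, 41]
Validate using subtree bounds (lo, hi): at each node, require lo < value < hi,
then recurse left with hi=value and right with lo=value.
Preorder trace (stopping at first violation):
  at node 12 with bounds (-inf, +inf): OK
  at node 13 with bounds (-inf, 12): VIOLATION
Node 13 violates its bound: not (-inf < 13 < 12).
Result: Not a valid BST


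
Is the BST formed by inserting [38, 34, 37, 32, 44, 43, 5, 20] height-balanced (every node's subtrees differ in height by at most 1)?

Tree (level-order array): [38, 34, 44, 32, 37, 43, None, 5, None, None, None, None, None, None, 20]
Definition: a tree is height-balanced if, at every node, |h(left) - h(right)| <= 1 (empty subtree has height -1).
Bottom-up per-node check:
  node 20: h_left=-1, h_right=-1, diff=0 [OK], height=0
  node 5: h_left=-1, h_right=0, diff=1 [OK], height=1
  node 32: h_left=1, h_right=-1, diff=2 [FAIL (|1--1|=2 > 1)], height=2
  node 37: h_left=-1, h_right=-1, diff=0 [OK], height=0
  node 34: h_left=2, h_right=0, diff=2 [FAIL (|2-0|=2 > 1)], height=3
  node 43: h_left=-1, h_right=-1, diff=0 [OK], height=0
  node 44: h_left=0, h_right=-1, diff=1 [OK], height=1
  node 38: h_left=3, h_right=1, diff=2 [FAIL (|3-1|=2 > 1)], height=4
Node 32 violates the condition: |1 - -1| = 2 > 1.
Result: Not balanced


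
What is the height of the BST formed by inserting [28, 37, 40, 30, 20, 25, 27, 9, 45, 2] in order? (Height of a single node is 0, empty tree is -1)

Insertion order: [28, 37, 40, 30, 20, 25, 27, 9, 45, 2]
Tree (level-order array): [28, 20, 37, 9, 25, 30, 40, 2, None, None, 27, None, None, None, 45]
Compute height bottom-up (empty subtree = -1):
  height(2) = 1 + max(-1, -1) = 0
  height(9) = 1 + max(0, -1) = 1
  height(27) = 1 + max(-1, -1) = 0
  height(25) = 1 + max(-1, 0) = 1
  height(20) = 1 + max(1, 1) = 2
  height(30) = 1 + max(-1, -1) = 0
  height(45) = 1 + max(-1, -1) = 0
  height(40) = 1 + max(-1, 0) = 1
  height(37) = 1 + max(0, 1) = 2
  height(28) = 1 + max(2, 2) = 3
Height = 3


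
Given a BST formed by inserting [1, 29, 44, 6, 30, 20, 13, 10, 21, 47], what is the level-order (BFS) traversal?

Tree insertion order: [1, 29, 44, 6, 30, 20, 13, 10, 21, 47]
Tree (level-order array): [1, None, 29, 6, 44, None, 20, 30, 47, 13, 21, None, None, None, None, 10]
BFS from the root, enqueuing left then right child of each popped node:
  queue [1] -> pop 1, enqueue [29], visited so far: [1]
  queue [29] -> pop 29, enqueue [6, 44], visited so far: [1, 29]
  queue [6, 44] -> pop 6, enqueue [20], visited so far: [1, 29, 6]
  queue [44, 20] -> pop 44, enqueue [30, 47], visited so far: [1, 29, 6, 44]
  queue [20, 30, 47] -> pop 20, enqueue [13, 21], visited so far: [1, 29, 6, 44, 20]
  queue [30, 47, 13, 21] -> pop 30, enqueue [none], visited so far: [1, 29, 6, 44, 20, 30]
  queue [47, 13, 21] -> pop 47, enqueue [none], visited so far: [1, 29, 6, 44, 20, 30, 47]
  queue [13, 21] -> pop 13, enqueue [10], visited so far: [1, 29, 6, 44, 20, 30, 47, 13]
  queue [21, 10] -> pop 21, enqueue [none], visited so far: [1, 29, 6, 44, 20, 30, 47, 13, 21]
  queue [10] -> pop 10, enqueue [none], visited so far: [1, 29, 6, 44, 20, 30, 47, 13, 21, 10]
Result: [1, 29, 6, 44, 20, 30, 47, 13, 21, 10]


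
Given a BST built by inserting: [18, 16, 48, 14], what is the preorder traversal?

Tree insertion order: [18, 16, 48, 14]
Tree (level-order array): [18, 16, 48, 14]
Preorder traversal: [18, 16, 14, 48]


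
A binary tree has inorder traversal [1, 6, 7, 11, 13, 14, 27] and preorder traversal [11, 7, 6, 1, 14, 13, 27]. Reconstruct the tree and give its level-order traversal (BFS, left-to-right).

Inorder:  [1, 6, 7, 11, 13, 14, 27]
Preorder: [11, 7, 6, 1, 14, 13, 27]
Algorithm: preorder visits root first, so consume preorder in order;
for each root, split the current inorder slice at that value into
left-subtree inorder and right-subtree inorder, then recurse.
Recursive splits:
  root=11; inorder splits into left=[1, 6, 7], right=[13, 14, 27]
  root=7; inorder splits into left=[1, 6], right=[]
  root=6; inorder splits into left=[1], right=[]
  root=1; inorder splits into left=[], right=[]
  root=14; inorder splits into left=[13], right=[27]
  root=13; inorder splits into left=[], right=[]
  root=27; inorder splits into left=[], right=[]
Reconstructed level-order: [11, 7, 14, 6, 13, 27, 1]


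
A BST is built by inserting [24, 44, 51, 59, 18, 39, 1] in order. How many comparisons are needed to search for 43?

Search path for 43: 24 -> 44 -> 39
Found: False
Comparisons: 3


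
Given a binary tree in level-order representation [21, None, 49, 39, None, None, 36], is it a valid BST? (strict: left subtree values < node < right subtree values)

Level-order array: [21, None, 49, 39, None, None, 36]
Validate using subtree bounds (lo, hi): at each node, require lo < value < hi,
then recurse left with hi=value and right with lo=value.
Preorder trace (stopping at first violation):
  at node 21 with bounds (-inf, +inf): OK
  at node 49 with bounds (21, +inf): OK
  at node 39 with bounds (21, 49): OK
  at node 36 with bounds (39, 49): VIOLATION
Node 36 violates its bound: not (39 < 36 < 49).
Result: Not a valid BST


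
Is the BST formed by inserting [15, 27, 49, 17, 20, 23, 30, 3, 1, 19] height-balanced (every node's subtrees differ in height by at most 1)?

Tree (level-order array): [15, 3, 27, 1, None, 17, 49, None, None, None, 20, 30, None, 19, 23]
Definition: a tree is height-balanced if, at every node, |h(left) - h(right)| <= 1 (empty subtree has height -1).
Bottom-up per-node check:
  node 1: h_left=-1, h_right=-1, diff=0 [OK], height=0
  node 3: h_left=0, h_right=-1, diff=1 [OK], height=1
  node 19: h_left=-1, h_right=-1, diff=0 [OK], height=0
  node 23: h_left=-1, h_right=-1, diff=0 [OK], height=0
  node 20: h_left=0, h_right=0, diff=0 [OK], height=1
  node 17: h_left=-1, h_right=1, diff=2 [FAIL (|-1-1|=2 > 1)], height=2
  node 30: h_left=-1, h_right=-1, diff=0 [OK], height=0
  node 49: h_left=0, h_right=-1, diff=1 [OK], height=1
  node 27: h_left=2, h_right=1, diff=1 [OK], height=3
  node 15: h_left=1, h_right=3, diff=2 [FAIL (|1-3|=2 > 1)], height=4
Node 17 violates the condition: |-1 - 1| = 2 > 1.
Result: Not balanced


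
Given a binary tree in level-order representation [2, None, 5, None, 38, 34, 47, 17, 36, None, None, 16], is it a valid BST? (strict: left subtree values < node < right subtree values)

Level-order array: [2, None, 5, None, 38, 34, 47, 17, 36, None, None, 16]
Validate using subtree bounds (lo, hi): at each node, require lo < value < hi,
then recurse left with hi=value and right with lo=value.
Preorder trace (stopping at first violation):
  at node 2 with bounds (-inf, +inf): OK
  at node 5 with bounds (2, +inf): OK
  at node 38 with bounds (5, +inf): OK
  at node 34 with bounds (5, 38): OK
  at node 17 with bounds (5, 34): OK
  at node 16 with bounds (5, 17): OK
  at node 36 with bounds (34, 38): OK
  at node 47 with bounds (38, +inf): OK
No violation found at any node.
Result: Valid BST


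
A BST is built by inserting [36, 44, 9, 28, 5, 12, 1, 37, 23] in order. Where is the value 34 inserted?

Starting tree (level order): [36, 9, 44, 5, 28, 37, None, 1, None, 12, None, None, None, None, None, None, 23]
Insertion path: 36 -> 9 -> 28
Result: insert 34 as right child of 28
Final tree (level order): [36, 9, 44, 5, 28, 37, None, 1, None, 12, 34, None, None, None, None, None, 23]


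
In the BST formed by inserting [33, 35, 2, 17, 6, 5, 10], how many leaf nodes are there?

Tree built from: [33, 35, 2, 17, 6, 5, 10]
Tree (level-order array): [33, 2, 35, None, 17, None, None, 6, None, 5, 10]
Rule: A leaf has 0 children.
Per-node child counts:
  node 33: 2 child(ren)
  node 2: 1 child(ren)
  node 17: 1 child(ren)
  node 6: 2 child(ren)
  node 5: 0 child(ren)
  node 10: 0 child(ren)
  node 35: 0 child(ren)
Matching nodes: [5, 10, 35]
Count of leaf nodes: 3


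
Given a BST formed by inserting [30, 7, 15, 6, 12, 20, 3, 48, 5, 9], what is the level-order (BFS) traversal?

Tree insertion order: [30, 7, 15, 6, 12, 20, 3, 48, 5, 9]
Tree (level-order array): [30, 7, 48, 6, 15, None, None, 3, None, 12, 20, None, 5, 9]
BFS from the root, enqueuing left then right child of each popped node:
  queue [30] -> pop 30, enqueue [7, 48], visited so far: [30]
  queue [7, 48] -> pop 7, enqueue [6, 15], visited so far: [30, 7]
  queue [48, 6, 15] -> pop 48, enqueue [none], visited so far: [30, 7, 48]
  queue [6, 15] -> pop 6, enqueue [3], visited so far: [30, 7, 48, 6]
  queue [15, 3] -> pop 15, enqueue [12, 20], visited so far: [30, 7, 48, 6, 15]
  queue [3, 12, 20] -> pop 3, enqueue [5], visited so far: [30, 7, 48, 6, 15, 3]
  queue [12, 20, 5] -> pop 12, enqueue [9], visited so far: [30, 7, 48, 6, 15, 3, 12]
  queue [20, 5, 9] -> pop 20, enqueue [none], visited so far: [30, 7, 48, 6, 15, 3, 12, 20]
  queue [5, 9] -> pop 5, enqueue [none], visited so far: [30, 7, 48, 6, 15, 3, 12, 20, 5]
  queue [9] -> pop 9, enqueue [none], visited so far: [30, 7, 48, 6, 15, 3, 12, 20, 5, 9]
Result: [30, 7, 48, 6, 15, 3, 12, 20, 5, 9]
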